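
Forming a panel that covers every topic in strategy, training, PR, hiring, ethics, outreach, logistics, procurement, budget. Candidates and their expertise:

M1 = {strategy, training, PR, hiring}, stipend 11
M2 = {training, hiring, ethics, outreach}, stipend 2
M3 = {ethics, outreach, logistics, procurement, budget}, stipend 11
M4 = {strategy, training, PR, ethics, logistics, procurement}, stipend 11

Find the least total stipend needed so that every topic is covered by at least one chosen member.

M1, M3 cover every topic at stipend 11 + 11 = 22.
Any cover uses at least 2 members; among all covering selections none totals below 22.
Greedy by coverage-per-stipend would pick M2, M4, M3 for 24 — worse than the optimum 22.

22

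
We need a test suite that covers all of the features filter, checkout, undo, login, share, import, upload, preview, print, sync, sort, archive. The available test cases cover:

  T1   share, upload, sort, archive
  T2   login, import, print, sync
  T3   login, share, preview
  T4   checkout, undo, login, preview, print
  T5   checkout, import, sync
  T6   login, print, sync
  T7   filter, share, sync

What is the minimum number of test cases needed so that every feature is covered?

T1, T2, T4, T7 together cover {filter, checkout, undo, login, share, import, upload, preview, print, sync, sort, archive} — every feature.
No 3 of the 7 test cases cover everything (all 35 triples fall short), so 4 is minimum.

4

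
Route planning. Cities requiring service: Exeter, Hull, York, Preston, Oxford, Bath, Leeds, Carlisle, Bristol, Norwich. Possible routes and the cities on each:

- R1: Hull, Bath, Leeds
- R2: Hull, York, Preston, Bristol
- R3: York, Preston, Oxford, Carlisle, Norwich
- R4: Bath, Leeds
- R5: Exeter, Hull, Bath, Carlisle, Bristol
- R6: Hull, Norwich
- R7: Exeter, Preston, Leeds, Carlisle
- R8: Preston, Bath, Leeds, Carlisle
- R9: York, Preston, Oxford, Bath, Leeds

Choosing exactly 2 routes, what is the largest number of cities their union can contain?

9

Choosing R3, R5 covers {Exeter, Hull, York, Preston, Oxford, Bath, Carlisle, Bristol, Norwich} — 9 cities.
No choice of 2 routes does better; here Leeds is left uncovered.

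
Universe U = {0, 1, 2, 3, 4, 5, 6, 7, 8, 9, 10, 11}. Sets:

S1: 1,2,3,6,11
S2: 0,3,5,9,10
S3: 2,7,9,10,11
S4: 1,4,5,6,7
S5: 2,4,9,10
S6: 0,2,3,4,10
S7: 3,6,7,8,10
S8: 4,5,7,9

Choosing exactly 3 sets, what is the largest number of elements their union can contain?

Choosing S1, S2, S4 covers {0, 1, 2, 3, 4, 5, 6, 7, 9, 10, 11} — 11 elements.
No choice of 3 sets does better; here 8 is left uncovered.

11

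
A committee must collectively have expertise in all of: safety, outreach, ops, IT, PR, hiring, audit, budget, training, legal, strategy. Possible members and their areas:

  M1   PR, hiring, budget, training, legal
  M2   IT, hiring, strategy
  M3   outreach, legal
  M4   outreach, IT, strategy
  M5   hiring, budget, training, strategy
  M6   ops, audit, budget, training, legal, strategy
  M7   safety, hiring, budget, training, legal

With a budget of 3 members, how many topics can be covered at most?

Choosing M1, M4, M6 covers {outreach, ops, IT, PR, hiring, audit, budget, training, legal, strategy} — 10 topics.
No choice of 3 members does better; here safety is left uncovered.

10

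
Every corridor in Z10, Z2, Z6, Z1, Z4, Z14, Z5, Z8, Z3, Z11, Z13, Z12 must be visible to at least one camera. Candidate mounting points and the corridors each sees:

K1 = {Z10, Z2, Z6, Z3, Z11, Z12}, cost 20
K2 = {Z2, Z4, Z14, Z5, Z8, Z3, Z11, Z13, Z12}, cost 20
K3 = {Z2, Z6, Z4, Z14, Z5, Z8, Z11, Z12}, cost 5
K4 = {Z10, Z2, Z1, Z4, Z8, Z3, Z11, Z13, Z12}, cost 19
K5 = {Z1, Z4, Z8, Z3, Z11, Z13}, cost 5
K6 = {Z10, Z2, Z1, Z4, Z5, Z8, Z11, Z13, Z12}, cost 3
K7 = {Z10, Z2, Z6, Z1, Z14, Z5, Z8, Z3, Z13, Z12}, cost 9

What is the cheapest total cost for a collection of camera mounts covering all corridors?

K6, K7 cover every corridor at cost 3 + 9 = 12.
Any cover uses at least 2 camera mounts; among all covering selections none totals below 12.
Greedy by coverage-per-cost would pick K6, K3, K5 for 13 — worse than the optimum 12.

12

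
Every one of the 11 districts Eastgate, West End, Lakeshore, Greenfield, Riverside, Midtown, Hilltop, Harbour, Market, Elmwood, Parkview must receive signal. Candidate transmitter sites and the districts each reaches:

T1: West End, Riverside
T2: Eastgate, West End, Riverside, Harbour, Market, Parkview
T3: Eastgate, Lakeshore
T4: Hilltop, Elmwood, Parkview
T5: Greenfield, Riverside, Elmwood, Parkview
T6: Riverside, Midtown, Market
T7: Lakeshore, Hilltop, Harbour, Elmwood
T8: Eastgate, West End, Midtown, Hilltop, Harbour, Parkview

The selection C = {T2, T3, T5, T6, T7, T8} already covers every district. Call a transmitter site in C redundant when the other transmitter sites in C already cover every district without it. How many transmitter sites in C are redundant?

Drop T2: the rest still cover every district — redundant.
Drop T3: the rest still cover every district — redundant.
Drop T5: Greenfield uncovered — not redundant.
Drop T6: the rest still cover every district — redundant.
Drop T7: the rest still cover every district — redundant.
Drop T8: the rest still cover every district — redundant.
5 redundant: T2, T3, T6, T7, T8.

5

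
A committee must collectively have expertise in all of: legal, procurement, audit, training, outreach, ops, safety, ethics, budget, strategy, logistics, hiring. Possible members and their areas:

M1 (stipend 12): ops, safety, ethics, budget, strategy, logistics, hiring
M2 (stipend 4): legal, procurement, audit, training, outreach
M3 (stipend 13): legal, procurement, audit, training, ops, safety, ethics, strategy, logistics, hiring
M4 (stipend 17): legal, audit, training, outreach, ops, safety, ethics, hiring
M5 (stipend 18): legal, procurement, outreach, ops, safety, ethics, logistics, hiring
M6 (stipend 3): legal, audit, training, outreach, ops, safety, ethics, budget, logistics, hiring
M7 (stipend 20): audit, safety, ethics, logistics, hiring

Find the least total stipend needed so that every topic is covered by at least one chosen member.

M1, M2 cover every topic at stipend 12 + 4 = 16.
Any cover uses at least 2 members; among all covering selections none totals below 16.
Greedy by coverage-per-stipend would pick M6, M2, M1 for 19 — worse than the optimum 16.

16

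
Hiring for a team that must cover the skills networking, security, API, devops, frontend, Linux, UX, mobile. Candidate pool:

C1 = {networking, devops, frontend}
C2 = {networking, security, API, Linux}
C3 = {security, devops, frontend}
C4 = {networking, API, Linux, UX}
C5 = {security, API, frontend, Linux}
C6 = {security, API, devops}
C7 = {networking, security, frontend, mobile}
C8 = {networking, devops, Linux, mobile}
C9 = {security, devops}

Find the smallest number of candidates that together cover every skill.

C1, C4, C7 together cover {networking, security, API, devops, frontend, Linux, UX, mobile} — every skill.
No 2 of the 9 candidates cover everything (all 36 pairs fall short), so 3 is minimum.
Greedy (largest uncovered first) would take C2, C1, C4, C7 — 4 candidates — but 3 suffice.

3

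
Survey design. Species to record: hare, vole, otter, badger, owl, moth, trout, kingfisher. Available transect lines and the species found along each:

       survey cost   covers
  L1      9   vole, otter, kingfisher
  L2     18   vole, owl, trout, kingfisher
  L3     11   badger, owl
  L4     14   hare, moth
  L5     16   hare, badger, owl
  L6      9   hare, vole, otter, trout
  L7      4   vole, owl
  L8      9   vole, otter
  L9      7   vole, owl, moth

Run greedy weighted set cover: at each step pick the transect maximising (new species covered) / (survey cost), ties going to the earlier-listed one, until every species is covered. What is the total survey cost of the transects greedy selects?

40

Pick 1: L7 adds 2 new (vole, owl) at survey cost 4 (ratio 2/4).
Pick 2: L6 adds 3 new (hare, otter, trout) at survey cost 9 (ratio 3/9).
Pick 3: L9 adds 1 new (moth) at survey cost 7 (ratio 1/7).
Pick 4: L1 adds 1 new (kingfisher) at survey cost 9 (ratio 1/9).
Pick 5: L3 adds 1 new (badger) at survey cost 11 (ratio 1/11).
Greedy total survey cost: 4 + 9 + 7 + 9 + 11 = 40. (The true optimum is 36, so greedy overshoots here.)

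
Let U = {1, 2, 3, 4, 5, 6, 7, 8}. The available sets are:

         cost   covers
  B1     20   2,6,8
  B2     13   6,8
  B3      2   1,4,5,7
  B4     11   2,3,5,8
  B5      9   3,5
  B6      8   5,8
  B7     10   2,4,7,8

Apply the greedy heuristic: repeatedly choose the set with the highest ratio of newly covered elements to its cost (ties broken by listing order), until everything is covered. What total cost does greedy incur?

Pick 1: B3 adds 4 new (1, 4, 5, 7) at cost 2 (ratio 4/2).
Pick 2: B4 adds 3 new (2, 3, 8) at cost 11 (ratio 3/11).
Pick 3: B2 adds 1 new (6) at cost 13 (ratio 1/13).
Greedy total cost: 2 + 11 + 13 = 26.

26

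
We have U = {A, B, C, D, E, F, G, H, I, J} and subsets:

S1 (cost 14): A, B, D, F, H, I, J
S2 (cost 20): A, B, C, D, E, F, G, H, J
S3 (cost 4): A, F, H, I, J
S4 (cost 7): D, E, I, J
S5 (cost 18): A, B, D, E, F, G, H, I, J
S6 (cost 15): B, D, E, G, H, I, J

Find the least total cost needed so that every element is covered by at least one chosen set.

24

S2, S3 cover every element at cost 20 + 4 = 24.
Any cover uses at least 2 sets; among all covering selections none totals below 24.
Greedy by coverage-per-cost would pick S3, S4, S2 for 31 — worse than the optimum 24.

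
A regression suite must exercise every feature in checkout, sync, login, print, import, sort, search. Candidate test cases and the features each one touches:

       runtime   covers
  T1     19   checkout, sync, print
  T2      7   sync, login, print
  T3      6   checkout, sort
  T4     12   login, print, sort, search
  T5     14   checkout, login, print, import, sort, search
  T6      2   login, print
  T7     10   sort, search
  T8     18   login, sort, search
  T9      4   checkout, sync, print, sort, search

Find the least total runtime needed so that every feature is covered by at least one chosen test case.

T5, T9 cover every feature at runtime 14 + 4 = 18.
Any cover uses at least 2 test cases; among all covering selections none totals below 18.

18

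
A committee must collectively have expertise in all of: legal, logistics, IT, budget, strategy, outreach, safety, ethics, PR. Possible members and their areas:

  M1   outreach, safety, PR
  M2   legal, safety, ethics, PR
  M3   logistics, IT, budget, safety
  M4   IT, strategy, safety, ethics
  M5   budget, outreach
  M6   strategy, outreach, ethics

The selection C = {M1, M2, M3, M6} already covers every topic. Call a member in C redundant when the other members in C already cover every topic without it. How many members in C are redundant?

Drop M1: the rest still cover every topic — redundant.
Drop M2: legal uncovered — not redundant.
Drop M3: logistics, IT, budget uncovered — not redundant.
Drop M6: strategy uncovered — not redundant.
1 redundant: M1.

1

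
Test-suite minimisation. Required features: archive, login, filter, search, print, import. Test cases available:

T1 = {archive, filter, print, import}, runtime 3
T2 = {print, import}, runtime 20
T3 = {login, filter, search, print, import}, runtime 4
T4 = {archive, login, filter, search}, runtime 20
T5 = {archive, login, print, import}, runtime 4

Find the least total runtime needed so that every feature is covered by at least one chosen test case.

T1, T3 cover every feature at runtime 3 + 4 = 7.
Any cover uses at least 2 test cases; among all covering selections none totals below 7.

7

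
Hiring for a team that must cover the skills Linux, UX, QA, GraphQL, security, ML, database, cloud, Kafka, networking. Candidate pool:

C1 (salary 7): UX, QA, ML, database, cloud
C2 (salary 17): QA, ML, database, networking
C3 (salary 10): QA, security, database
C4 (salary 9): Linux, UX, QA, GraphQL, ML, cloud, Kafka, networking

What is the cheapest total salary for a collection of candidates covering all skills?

C3, C4 cover every skill at salary 10 + 9 = 19.
Any cover uses at least 2 candidates; among all covering selections none totals below 19.

19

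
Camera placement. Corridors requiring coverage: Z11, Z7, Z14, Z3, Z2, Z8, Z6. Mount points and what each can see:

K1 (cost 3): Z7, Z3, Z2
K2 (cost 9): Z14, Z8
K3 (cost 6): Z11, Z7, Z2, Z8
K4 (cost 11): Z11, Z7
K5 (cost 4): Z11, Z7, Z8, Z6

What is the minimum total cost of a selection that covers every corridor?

K1, K2, K5 cover every corridor at cost 3 + 9 + 4 = 16.
Any cover uses at least 3 camera mounts; among all covering selections none totals below 16.

16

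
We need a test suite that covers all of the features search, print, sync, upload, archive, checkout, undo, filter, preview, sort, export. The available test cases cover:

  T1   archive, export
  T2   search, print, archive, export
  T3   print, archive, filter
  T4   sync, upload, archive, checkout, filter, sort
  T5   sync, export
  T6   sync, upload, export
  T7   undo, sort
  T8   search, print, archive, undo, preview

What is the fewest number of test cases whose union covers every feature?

T1, T4, T8 together cover {search, print, sync, upload, archive, checkout, undo, filter, preview, sort, export} — every feature.
No 2 of the 8 test cases cover everything (all 28 pairs fall short), so 3 is minimum.

3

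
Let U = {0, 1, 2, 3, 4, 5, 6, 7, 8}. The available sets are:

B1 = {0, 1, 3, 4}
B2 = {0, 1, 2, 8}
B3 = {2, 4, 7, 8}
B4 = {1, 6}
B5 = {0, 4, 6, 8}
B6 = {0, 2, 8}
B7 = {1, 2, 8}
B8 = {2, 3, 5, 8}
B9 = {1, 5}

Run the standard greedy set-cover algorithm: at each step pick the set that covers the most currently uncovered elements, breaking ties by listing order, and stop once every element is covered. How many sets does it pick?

4

Pick 1: B1 covers 4 new elements (0, 1, 3, 4).
Pick 2: B3 covers 3 new elements (2, 7, 8).
Pick 3: B4 covers 1 new elements (6).
Pick 4: B8 covers 1 new elements (5).
Greedy uses 4 sets.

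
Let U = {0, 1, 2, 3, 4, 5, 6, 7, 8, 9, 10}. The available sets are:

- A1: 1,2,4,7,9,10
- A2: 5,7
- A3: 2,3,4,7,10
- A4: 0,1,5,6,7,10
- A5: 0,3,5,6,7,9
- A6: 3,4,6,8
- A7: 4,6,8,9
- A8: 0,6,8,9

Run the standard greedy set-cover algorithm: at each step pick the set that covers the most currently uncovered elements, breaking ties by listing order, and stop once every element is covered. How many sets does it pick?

3

Pick 1: A1 covers 6 new elements (1, 2, 4, 7, 9, 10).
Pick 2: A5 covers 4 new elements (0, 3, 5, 6).
Pick 3: A6 covers 1 new elements (8).
Greedy uses 3 sets.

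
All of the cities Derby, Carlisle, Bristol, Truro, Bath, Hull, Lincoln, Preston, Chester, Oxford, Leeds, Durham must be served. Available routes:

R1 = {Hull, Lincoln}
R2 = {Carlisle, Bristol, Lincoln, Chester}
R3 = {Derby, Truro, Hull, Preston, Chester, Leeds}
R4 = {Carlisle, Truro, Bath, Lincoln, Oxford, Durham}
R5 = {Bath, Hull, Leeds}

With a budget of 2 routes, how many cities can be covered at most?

11

Choosing R3, R4 covers {Derby, Carlisle, Truro, Bath, Hull, Lincoln, Preston, Chester, Oxford, Leeds, Durham} — 11 cities.
No choice of 2 routes does better; here Bristol is left uncovered.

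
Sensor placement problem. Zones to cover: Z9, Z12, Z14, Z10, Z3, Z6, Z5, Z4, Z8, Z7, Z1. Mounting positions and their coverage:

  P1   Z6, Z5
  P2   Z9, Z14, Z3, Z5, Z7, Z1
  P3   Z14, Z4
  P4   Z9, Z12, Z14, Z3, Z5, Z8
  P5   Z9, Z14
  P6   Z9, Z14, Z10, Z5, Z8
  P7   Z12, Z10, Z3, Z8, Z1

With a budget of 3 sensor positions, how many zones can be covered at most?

Choosing P1, P2, P7 covers {Z9, Z12, Z14, Z10, Z3, Z6, Z5, Z8, Z7, Z1} — 10 zones.
No choice of 3 sensor positions does better; here Z4 is left uncovered.

10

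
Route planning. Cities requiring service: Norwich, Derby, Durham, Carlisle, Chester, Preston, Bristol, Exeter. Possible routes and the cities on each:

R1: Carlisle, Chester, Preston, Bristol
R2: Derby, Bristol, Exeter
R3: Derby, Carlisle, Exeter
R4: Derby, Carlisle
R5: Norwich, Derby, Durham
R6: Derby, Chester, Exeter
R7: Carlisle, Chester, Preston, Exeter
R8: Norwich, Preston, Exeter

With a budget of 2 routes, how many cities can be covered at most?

Choosing R1, R5 covers {Norwich, Derby, Durham, Carlisle, Chester, Preston, Bristol} — 7 cities.
No choice of 2 routes does better; here Exeter is left uncovered.

7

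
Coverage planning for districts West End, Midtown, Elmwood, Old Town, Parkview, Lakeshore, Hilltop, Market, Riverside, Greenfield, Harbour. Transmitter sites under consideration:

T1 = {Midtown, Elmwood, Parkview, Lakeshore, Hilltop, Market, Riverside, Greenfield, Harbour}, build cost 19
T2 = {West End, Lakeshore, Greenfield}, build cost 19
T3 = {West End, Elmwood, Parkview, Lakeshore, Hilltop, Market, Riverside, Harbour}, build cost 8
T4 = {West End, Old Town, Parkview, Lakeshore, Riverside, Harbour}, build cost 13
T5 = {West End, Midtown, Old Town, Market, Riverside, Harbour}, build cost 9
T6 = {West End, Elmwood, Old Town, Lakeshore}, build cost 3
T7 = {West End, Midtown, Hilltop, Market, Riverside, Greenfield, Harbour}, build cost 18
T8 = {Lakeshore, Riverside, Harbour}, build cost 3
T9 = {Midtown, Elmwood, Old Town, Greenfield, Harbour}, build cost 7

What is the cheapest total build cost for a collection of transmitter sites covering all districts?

T3, T9 cover every district at build cost 8 + 7 = 15.
Any cover uses at least 2 transmitter sites; among all covering selections none totals below 15.

15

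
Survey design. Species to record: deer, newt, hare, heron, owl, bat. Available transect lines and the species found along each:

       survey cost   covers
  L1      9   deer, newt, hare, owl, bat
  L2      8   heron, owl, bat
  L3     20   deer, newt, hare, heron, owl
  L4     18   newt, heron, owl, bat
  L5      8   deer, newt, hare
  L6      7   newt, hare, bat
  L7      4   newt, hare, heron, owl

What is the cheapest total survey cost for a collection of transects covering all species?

13

L1, L7 cover every species at survey cost 9 + 4 = 13.
Any cover uses at least 2 transects; among all covering selections none totals below 13.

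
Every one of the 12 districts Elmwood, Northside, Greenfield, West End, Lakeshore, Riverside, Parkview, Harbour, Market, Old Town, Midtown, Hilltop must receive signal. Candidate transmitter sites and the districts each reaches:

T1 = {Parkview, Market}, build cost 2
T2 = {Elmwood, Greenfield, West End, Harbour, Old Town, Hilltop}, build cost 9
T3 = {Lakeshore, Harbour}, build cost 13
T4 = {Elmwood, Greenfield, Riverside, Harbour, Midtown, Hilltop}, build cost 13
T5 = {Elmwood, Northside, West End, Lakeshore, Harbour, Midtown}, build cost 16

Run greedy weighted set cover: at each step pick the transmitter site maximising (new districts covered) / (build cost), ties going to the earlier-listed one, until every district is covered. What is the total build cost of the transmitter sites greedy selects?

Pick 1: T1 adds 2 new (Parkview, Market) at build cost 2 (ratio 2/2).
Pick 2: T2 adds 6 new (Elmwood, Greenfield, West End, Harbour, Old Town, Hilltop) at build cost 9 (ratio 6/9).
Pick 3: T5 adds 3 new (Northside, Lakeshore, Midtown) at build cost 16 (ratio 3/16).
Pick 4: T4 adds 1 new (Riverside) at build cost 13 (ratio 1/13).
Greedy total build cost: 2 + 9 + 16 + 13 = 40.

40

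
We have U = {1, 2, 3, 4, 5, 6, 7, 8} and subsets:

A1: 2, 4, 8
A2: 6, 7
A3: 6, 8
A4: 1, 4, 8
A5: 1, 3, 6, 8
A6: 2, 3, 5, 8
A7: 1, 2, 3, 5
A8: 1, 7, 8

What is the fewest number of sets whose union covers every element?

A1, A2, A7 together cover {1, 2, 3, 4, 5, 6, 7, 8} — every element.
No 2 of the 8 sets cover everything (all 28 pairs fall short), so 3 is minimum.
Greedy (largest uncovered first) would take A5, A1, A2, A6 — 4 sets — but 3 suffice.

3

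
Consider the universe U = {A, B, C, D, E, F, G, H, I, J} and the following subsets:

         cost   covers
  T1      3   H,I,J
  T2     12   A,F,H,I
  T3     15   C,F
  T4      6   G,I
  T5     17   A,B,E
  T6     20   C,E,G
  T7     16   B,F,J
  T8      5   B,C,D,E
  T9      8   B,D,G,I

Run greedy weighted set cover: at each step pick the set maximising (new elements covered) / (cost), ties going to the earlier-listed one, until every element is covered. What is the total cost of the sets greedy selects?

26

Pick 1: T1 adds 3 new (H, I, J) at cost 3 (ratio 3/3).
Pick 2: T8 adds 4 new (B, C, D, E) at cost 5 (ratio 4/5).
Pick 3: T2 adds 2 new (A, F) at cost 12 (ratio 2/12).
Pick 4: T4 adds 1 new (G) at cost 6 (ratio 1/6).
Greedy total cost: 3 + 5 + 12 + 6 = 26.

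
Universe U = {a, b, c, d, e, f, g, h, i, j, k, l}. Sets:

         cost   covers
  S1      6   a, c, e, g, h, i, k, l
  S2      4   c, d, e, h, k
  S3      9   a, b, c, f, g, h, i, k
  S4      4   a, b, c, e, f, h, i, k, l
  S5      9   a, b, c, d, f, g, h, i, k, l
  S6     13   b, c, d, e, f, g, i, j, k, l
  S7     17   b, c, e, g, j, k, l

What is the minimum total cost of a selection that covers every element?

S4, S6 cover every element at cost 4 + 13 = 17.
Any cover uses at least 2 sets; among all covering selections none totals below 17.
Greedy by coverage-per-cost would pick S4, S2, S1, S6 for 27 — worse than the optimum 17.

17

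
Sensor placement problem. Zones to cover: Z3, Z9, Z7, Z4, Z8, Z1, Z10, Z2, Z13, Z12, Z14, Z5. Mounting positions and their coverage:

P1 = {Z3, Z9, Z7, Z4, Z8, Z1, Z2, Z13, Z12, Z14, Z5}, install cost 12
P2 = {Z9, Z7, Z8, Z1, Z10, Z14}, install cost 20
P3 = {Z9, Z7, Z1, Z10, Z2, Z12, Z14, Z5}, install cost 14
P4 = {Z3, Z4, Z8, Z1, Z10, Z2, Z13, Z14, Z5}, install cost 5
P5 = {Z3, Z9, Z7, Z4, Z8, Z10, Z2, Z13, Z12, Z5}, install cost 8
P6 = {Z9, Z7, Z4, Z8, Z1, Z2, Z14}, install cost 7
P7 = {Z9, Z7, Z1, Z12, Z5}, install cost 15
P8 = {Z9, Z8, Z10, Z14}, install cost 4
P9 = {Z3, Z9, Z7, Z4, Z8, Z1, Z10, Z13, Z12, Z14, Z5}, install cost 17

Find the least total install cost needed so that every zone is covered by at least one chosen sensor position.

P4, P5 cover every zone at install cost 5 + 8 = 13.
Any cover uses at least 2 sensor positions; among all covering selections none totals below 13.

13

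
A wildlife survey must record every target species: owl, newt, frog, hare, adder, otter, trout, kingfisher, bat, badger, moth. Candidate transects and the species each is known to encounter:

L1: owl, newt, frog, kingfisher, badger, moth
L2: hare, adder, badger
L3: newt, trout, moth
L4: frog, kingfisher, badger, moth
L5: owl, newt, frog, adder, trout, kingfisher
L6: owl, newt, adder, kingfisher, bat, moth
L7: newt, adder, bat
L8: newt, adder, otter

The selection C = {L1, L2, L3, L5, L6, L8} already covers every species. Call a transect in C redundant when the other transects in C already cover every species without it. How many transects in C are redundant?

3

Drop L1: the rest still cover every species — redundant.
Drop L2: hare uncovered — not redundant.
Drop L3: the rest still cover every species — redundant.
Drop L5: the rest still cover every species — redundant.
Drop L6: bat uncovered — not redundant.
Drop L8: otter uncovered — not redundant.
3 redundant: L1, L3, L5.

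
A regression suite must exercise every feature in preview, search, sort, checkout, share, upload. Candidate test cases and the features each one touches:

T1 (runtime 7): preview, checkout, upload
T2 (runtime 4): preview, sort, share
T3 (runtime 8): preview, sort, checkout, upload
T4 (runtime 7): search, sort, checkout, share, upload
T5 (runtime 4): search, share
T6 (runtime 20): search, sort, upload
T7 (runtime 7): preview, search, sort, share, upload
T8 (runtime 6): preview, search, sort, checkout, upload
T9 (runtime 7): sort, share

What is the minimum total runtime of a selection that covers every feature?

T2, T8 cover every feature at runtime 4 + 6 = 10.
Any cover uses at least 2 test cases; among all covering selections none totals below 10.

10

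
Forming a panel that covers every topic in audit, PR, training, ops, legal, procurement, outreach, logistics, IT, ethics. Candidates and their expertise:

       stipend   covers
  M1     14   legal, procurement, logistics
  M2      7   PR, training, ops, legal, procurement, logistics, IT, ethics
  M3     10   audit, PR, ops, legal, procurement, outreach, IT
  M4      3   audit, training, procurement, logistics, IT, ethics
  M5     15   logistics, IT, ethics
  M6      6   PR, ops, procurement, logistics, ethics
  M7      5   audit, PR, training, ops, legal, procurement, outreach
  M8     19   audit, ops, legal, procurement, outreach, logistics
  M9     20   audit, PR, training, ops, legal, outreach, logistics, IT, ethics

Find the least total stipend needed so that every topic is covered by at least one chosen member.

M4, M7 cover every topic at stipend 3 + 5 = 8.
Any cover uses at least 2 members; among all covering selections none totals below 8.

8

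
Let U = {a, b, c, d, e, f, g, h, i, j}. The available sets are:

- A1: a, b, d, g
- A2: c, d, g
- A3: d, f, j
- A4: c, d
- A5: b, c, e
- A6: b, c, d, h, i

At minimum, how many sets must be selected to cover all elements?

4

A1, A3, A5, A6 together cover {a, b, c, d, e, f, g, h, i, j} — every element.
No 3 of the 6 sets cover everything (all 20 triples fall short), so 4 is minimum.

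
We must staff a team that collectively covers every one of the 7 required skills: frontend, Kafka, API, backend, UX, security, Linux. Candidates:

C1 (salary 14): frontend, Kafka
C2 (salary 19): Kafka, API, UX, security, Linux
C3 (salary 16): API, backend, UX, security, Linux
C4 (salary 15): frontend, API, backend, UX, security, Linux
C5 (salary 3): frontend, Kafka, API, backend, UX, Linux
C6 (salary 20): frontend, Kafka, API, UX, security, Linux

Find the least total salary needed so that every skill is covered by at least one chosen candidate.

18

C4, C5 cover every skill at salary 15 + 3 = 18.
Any cover uses at least 2 candidates; among all covering selections none totals below 18.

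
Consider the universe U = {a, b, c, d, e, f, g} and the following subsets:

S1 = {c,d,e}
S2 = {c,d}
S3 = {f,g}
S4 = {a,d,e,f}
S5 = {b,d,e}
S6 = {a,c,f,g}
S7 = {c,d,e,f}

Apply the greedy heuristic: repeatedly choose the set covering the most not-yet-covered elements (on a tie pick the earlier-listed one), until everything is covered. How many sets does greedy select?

3

Pick 1: S4 covers 4 new elements (a, d, e, f).
Pick 2: S6 covers 2 new elements (c, g).
Pick 3: S5 covers 1 new elements (b).
Greedy uses 3 sets. (The true minimum is 2.)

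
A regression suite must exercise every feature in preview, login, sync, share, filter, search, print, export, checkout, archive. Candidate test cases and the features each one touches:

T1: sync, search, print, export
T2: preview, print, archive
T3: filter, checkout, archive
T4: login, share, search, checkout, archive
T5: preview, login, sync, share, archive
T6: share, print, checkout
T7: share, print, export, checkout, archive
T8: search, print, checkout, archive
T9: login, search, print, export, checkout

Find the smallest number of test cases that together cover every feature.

3

T1, T3, T5 together cover {preview, login, sync, share, filter, search, print, export, checkout, archive} — every feature.
No 2 of the 9 test cases cover everything (all 36 pairs fall short), so 3 is minimum.
Greedy (largest uncovered first) would take T4, T1, T2, T3 — 4 test cases — but 3 suffice.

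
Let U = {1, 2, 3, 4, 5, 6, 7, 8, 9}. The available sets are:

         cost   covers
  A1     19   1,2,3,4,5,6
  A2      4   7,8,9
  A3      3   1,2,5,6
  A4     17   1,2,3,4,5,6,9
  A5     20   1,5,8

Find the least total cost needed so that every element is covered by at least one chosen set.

21

A2, A4 cover every element at cost 4 + 17 = 21.
Any cover uses at least 2 sets; among all covering selections none totals below 21.
Greedy by coverage-per-cost would pick A3, A2, A4 for 24 — worse than the optimum 21.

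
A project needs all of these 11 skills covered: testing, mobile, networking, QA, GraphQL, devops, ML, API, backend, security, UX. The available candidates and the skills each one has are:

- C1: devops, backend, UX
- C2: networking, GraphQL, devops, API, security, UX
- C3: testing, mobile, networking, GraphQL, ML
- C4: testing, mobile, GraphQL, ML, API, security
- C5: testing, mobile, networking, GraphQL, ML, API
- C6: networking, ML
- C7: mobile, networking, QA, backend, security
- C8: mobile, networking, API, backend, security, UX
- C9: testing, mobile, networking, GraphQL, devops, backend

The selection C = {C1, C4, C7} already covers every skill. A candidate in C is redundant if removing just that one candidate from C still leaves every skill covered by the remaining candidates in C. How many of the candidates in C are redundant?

Drop C1: devops, UX uncovered — not redundant.
Drop C4: testing, GraphQL, ML, API uncovered — not redundant.
Drop C7: networking, QA uncovered — not redundant.
None of the candidates in C is redundant.

0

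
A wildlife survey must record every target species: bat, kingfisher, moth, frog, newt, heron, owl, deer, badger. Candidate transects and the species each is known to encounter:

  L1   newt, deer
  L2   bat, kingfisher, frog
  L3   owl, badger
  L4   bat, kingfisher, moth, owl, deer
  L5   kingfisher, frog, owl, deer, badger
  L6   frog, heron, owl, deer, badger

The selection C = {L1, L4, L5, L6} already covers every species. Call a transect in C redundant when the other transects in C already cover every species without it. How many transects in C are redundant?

Drop L1: newt uncovered — not redundant.
Drop L4: bat, moth uncovered — not redundant.
Drop L5: the rest still cover every species — redundant.
Drop L6: heron uncovered — not redundant.
1 redundant: L5.

1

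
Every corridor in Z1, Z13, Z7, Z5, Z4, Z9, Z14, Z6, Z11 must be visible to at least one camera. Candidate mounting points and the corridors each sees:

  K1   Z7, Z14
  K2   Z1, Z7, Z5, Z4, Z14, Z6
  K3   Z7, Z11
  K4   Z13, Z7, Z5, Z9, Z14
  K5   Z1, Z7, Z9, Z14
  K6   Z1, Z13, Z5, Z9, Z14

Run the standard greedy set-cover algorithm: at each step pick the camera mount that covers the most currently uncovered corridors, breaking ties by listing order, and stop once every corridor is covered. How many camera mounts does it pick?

Pick 1: K2 covers 6 new corridors (Z1, Z7, Z5, Z4, Z14, Z6).
Pick 2: K4 covers 2 new corridors (Z13, Z9).
Pick 3: K3 covers 1 new corridors (Z11).
Greedy uses 3 camera mounts.

3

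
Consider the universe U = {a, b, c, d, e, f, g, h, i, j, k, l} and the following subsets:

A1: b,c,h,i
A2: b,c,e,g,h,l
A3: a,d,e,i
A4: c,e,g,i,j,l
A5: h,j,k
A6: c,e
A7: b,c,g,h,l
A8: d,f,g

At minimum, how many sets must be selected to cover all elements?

4

A2, A3, A5, A8 together cover {a, b, c, d, e, f, g, h, i, j, k, l} — every element.
No 3 of the 8 sets cover everything (all 56 triples fall short), so 4 is minimum.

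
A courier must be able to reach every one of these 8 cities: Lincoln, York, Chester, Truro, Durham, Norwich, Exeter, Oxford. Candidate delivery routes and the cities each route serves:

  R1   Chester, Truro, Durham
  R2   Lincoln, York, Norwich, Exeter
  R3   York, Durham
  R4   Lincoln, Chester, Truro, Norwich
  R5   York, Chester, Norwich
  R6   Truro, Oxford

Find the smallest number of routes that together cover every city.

R1, R2, R6 together cover {Lincoln, York, Chester, Truro, Durham, Norwich, Exeter, Oxford} — every city.
No 2 of the 6 routes cover everything (all 15 pairs fall short), so 3 is minimum.

3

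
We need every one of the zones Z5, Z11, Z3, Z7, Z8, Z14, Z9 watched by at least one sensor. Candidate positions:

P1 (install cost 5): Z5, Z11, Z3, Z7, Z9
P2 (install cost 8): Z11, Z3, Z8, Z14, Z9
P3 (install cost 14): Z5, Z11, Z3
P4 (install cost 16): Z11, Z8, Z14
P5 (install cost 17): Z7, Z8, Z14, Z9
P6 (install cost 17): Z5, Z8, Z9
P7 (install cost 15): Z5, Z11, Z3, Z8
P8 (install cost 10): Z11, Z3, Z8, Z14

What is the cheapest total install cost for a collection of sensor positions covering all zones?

P1, P2 cover every zone at install cost 5 + 8 = 13.
Any cover uses at least 2 sensor positions; among all covering selections none totals below 13.

13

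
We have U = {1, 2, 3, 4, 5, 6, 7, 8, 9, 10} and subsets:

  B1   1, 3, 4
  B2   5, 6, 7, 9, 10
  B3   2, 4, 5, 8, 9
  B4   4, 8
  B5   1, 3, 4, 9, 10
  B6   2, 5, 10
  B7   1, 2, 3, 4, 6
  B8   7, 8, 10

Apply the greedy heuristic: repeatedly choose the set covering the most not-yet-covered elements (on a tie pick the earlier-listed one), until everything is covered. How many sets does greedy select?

3

Pick 1: B2 covers 5 new elements (5, 6, 7, 9, 10).
Pick 2: B7 covers 4 new elements (1, 2, 3, 4).
Pick 3: B3 covers 1 new elements (8).
Greedy uses 3 sets.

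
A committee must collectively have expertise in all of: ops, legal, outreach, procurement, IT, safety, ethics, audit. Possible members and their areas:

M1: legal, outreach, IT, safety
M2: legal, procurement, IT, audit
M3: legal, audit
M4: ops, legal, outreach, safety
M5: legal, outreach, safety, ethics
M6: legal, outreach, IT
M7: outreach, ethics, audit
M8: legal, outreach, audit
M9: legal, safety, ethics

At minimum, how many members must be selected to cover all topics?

M2, M4, M5 together cover {ops, legal, outreach, procurement, IT, safety, ethics, audit} — every topic.
No 2 of the 9 members cover everything (all 36 pairs fall short), so 3 is minimum.

3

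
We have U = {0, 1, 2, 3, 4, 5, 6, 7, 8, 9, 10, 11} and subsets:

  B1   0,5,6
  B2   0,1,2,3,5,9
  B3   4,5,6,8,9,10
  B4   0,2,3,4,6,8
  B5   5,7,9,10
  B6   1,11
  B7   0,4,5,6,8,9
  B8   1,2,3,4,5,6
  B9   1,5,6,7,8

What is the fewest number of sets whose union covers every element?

3

B4, B5, B6 together cover {0, 1, 2, 3, 4, 5, 6, 7, 8, 9, 10, 11} — every element.
No 2 of the 9 sets cover everything (all 36 pairs fall short), so 3 is minimum.
Greedy (largest uncovered first) would take B2, B3, B5, B6 — 4 sets — but 3 suffice.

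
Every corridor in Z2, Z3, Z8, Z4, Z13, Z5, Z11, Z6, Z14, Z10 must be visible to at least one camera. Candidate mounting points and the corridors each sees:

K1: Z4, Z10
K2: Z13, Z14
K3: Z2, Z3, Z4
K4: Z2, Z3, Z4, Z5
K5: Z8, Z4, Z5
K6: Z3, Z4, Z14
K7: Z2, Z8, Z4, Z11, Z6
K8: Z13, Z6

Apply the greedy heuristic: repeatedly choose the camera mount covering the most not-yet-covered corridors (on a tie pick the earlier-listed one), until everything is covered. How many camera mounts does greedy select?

Pick 1: K7 covers 5 new corridors (Z2, Z8, Z4, Z11, Z6).
Pick 2: K2 covers 2 new corridors (Z13, Z14).
Pick 3: K4 covers 2 new corridors (Z3, Z5).
Pick 4: K1 covers 1 new corridors (Z10).
Greedy uses 4 camera mounts.

4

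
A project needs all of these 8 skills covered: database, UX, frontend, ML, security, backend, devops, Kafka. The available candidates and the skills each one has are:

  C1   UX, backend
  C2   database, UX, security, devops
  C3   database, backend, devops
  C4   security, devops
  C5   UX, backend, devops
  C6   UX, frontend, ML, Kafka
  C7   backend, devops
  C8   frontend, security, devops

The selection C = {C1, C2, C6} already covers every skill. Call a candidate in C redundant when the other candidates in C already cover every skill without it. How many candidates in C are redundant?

0

Drop C1: backend uncovered — not redundant.
Drop C2: database, security, devops uncovered — not redundant.
Drop C6: frontend, ML, Kafka uncovered — not redundant.
None of the candidates in C is redundant.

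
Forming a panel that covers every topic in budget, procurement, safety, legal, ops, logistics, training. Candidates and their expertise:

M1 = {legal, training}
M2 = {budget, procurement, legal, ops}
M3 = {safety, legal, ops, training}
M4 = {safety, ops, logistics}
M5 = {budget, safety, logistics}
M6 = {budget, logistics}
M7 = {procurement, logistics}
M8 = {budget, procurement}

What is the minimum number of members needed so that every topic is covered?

3

M1, M2, M4 together cover {budget, procurement, safety, legal, ops, logistics, training} — every topic.
No 2 of the 8 members cover everything (all 28 pairs fall short), so 3 is minimum.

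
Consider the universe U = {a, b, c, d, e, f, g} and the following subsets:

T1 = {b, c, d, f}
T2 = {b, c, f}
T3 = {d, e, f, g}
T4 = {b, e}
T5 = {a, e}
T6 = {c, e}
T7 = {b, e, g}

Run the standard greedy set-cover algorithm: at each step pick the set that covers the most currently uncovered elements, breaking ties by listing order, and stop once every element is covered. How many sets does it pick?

Pick 1: T1 covers 4 new elements (b, c, d, f).
Pick 2: T3 covers 2 new elements (e, g).
Pick 3: T5 covers 1 new elements (a).
Greedy uses 3 sets.

3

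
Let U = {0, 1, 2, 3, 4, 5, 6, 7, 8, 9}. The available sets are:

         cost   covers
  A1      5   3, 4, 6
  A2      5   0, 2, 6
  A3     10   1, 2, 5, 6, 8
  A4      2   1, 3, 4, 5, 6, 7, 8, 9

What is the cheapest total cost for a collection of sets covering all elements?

A2, A4 cover every element at cost 5 + 2 = 7.
Any cover uses at least 2 sets; among all covering selections none totals below 7.

7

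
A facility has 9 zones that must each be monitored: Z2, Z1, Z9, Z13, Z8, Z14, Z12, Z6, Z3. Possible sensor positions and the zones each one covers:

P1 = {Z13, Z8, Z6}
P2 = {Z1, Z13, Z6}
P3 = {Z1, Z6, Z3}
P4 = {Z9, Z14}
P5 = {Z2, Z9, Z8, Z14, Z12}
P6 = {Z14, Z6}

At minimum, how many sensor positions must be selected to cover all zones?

3

P1, P3, P5 together cover {Z2, Z1, Z9, Z13, Z8, Z14, Z12, Z6, Z3} — every zone.
No 2 of the 6 sensor positions cover everything (all 15 pairs fall short), so 3 is minimum.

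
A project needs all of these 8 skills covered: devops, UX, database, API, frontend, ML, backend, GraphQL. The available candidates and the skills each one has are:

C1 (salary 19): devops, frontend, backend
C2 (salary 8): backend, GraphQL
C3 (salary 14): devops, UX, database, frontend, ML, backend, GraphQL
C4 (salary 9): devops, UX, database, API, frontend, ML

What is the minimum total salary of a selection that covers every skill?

C2, C4 cover every skill at salary 8 + 9 = 17.
Any cover uses at least 2 candidates; among all covering selections none totals below 17.

17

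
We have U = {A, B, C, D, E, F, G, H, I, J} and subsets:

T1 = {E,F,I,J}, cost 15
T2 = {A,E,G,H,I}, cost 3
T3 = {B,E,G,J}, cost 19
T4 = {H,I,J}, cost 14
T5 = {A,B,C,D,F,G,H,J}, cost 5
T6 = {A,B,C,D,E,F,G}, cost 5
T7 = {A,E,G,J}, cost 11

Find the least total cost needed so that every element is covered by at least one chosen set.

8

T2, T5 cover every element at cost 3 + 5 = 8.
Any cover uses at least 2 sets; among all covering selections none totals below 8.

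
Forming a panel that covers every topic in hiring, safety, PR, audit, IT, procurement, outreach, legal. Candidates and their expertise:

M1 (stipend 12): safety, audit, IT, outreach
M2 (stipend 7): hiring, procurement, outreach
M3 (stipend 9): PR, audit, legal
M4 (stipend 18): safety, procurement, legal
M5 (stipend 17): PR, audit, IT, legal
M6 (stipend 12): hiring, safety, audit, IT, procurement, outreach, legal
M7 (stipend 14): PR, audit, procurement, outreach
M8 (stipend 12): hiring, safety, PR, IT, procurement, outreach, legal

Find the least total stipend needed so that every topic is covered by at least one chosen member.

21

M3, M6 cover every topic at stipend 9 + 12 = 21.
Any cover uses at least 2 members; among all covering selections none totals below 21.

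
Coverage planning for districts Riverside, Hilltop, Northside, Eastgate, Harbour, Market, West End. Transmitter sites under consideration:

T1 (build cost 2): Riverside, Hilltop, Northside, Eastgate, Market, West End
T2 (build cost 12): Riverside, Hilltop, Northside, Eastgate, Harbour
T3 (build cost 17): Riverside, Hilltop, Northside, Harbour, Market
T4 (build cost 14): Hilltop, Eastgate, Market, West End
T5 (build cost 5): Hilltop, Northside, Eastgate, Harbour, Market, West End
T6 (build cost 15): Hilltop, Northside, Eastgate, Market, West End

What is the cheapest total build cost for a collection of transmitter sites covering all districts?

7

T1, T5 cover every district at build cost 2 + 5 = 7.
Any cover uses at least 2 transmitter sites; among all covering selections none totals below 7.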